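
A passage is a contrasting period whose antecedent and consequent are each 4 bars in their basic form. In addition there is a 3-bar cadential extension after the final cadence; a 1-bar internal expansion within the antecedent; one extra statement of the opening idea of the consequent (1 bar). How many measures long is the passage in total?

Basic contrasting period: 4 + 4 = 8 bars.
8 (basic form) + 3 (cadential extension) + 1 (internal expansion) + 1 (extra statement) = 13.

13 measures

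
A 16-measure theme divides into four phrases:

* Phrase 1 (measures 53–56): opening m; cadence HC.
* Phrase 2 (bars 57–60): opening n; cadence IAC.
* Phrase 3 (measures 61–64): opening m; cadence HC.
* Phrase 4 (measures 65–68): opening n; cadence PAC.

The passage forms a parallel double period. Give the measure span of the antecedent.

In a double period the first pair of phrases (ending imperfect authentic cadence) is the large antecedent and the second pair (ending perfect authentic cadence) is the large consequent; the antecedent is measures 53–60.

measures 53–60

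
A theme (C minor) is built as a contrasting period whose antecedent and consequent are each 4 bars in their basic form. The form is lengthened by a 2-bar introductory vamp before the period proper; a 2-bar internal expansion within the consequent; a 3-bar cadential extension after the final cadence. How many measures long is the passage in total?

15 measures

Basic contrasting period: 4 + 4 = 8 bars.
8 (basic form) + 2 (introduction) + 2 (internal expansion) + 3 (cadential extension) = 15.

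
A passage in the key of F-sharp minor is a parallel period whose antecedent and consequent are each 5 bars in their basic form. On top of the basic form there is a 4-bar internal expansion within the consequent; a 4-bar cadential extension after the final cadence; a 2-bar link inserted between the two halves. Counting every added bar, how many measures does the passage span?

Basic parallel period: 5 + 5 = 10 bars.
10 (basic form) + 4 (internal expansion) + 4 (cadential extension) + 2 (link) = 20.

20 measures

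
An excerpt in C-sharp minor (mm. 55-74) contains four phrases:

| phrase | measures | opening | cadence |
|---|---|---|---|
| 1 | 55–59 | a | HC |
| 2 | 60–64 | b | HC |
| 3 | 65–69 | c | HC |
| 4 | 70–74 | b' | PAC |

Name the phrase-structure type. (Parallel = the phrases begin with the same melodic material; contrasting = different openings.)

Four phrases in two halves: the first half (measures 55-64) ends with a half cadence, the second (mm. 65-74) with a perfect authentic cadence — a large antecedent–consequent pair, i.e. a double period.
Phrase 3 begins with different material from phrase 1, making it contrasting.

contrasting double period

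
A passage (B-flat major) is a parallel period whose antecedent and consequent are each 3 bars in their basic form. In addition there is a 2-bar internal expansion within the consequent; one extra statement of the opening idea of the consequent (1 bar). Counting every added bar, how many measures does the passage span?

Basic parallel period: 3 + 3 = 6 bars.
6 (basic form) + 2 (internal expansion) + 1 (extra statement) = 9.

9 measures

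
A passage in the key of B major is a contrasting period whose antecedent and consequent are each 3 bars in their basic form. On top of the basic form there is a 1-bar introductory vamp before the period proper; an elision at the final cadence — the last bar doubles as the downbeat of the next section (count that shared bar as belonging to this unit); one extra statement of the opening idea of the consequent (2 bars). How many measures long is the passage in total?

Basic contrasting period: 3 + 3 = 6 bars.
6 (basic form) + 1 (introduction) + 2 (extra statement) = 9.
The elision shares a bar with the next section but does not change this unit's count.

9 measures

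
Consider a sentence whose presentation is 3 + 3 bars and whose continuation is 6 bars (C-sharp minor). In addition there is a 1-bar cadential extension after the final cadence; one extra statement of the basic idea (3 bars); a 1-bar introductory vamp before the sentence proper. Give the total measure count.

17 measures

Basic sentence: 3 + 3 + 6 = 12 bars.
12 (basic form) + 1 (cadential extension) + 3 (extra statement) + 1 (introduction) = 17.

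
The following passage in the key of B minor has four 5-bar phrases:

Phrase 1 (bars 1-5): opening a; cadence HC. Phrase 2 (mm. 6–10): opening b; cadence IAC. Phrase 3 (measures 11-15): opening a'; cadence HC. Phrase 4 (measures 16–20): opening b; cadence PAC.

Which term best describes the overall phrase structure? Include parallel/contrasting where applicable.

Four phrases in two halves: the first half (mm. 1-10) ends with an imperfect authentic cadence, the second (mm. 11-20) with a perfect authentic cadence — a large antecedent–consequent pair, i.e. a double period.
Phrase 3 begins with the same material as phrase 1, making it parallel.

parallel double period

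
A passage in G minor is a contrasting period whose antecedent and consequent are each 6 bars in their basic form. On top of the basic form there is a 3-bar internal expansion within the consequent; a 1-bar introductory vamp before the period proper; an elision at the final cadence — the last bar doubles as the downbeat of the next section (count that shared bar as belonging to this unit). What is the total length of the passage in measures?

Basic contrasting period: 6 + 6 = 12 bars.
12 (basic form) + 3 (internal expansion) + 1 (introduction) = 16.
The elision shares a bar with the next section but does not change this unit's count.

16 measures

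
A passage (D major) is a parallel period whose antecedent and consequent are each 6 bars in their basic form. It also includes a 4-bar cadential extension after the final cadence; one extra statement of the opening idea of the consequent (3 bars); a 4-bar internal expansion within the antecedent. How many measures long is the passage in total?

23 measures

Basic parallel period: 6 + 6 = 12 bars.
12 (basic form) + 4 (cadential extension) + 3 (extra statement) + 4 (internal expansion) = 23.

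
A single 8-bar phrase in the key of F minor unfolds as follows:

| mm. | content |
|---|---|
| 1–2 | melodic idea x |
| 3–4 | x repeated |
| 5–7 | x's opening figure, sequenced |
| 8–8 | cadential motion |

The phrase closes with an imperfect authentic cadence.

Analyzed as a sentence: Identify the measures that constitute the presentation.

measures 1–4

The presentation of a sentence is the basic idea (mm. 1–2) plus its repetition (mm. 3–4); the presentation is therefore measures 1–4.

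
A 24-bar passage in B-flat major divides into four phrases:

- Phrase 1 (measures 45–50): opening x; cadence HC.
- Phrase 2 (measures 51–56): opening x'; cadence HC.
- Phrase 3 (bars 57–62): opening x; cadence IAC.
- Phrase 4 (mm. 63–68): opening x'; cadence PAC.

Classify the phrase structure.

parallel double period

Four phrases in two halves: the first half (bars 45–56) ends with a half cadence, the second (bars 57–68) with a perfect authentic cadence — a large antecedent–consequent pair, i.e. a double period.
Phrase 3 begins with the same material as phrase 1, making it parallel.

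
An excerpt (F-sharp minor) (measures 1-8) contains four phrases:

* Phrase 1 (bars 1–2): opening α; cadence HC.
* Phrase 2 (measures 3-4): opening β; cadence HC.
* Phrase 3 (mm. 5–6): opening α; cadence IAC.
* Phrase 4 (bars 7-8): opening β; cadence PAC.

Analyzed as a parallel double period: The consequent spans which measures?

In a double period the four phrases pair into a large antecedent (phrases 1–2, ending half cadence) and a large consequent (phrases 3–4, ending perfect authentic cadence). The consequent spans mm. 5-8.

measures 5–8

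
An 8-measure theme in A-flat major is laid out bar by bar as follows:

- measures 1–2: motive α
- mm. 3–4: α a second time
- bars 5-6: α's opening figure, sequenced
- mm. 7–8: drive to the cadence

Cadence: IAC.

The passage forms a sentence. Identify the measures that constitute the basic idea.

The presentation of a sentence is the basic idea (measures 1–2) plus its repetition (mm. 3-4); the basic idea is therefore bars 1-2.

measures 1–2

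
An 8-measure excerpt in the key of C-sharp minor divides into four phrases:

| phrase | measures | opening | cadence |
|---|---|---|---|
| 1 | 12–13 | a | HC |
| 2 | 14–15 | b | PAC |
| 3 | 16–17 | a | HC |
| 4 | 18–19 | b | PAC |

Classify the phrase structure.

repeated period

The cadence pattern HC–PAC–HC–PAC is weak–strong twice, and phrases 3–4 restate phrases 1–2: a period heard twice, not a double period (which would end weakly at phrase 2).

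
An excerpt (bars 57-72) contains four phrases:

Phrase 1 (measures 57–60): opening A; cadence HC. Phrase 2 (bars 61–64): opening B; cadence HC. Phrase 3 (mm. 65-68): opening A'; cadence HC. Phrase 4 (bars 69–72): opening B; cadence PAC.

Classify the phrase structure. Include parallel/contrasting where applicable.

parallel double period

Four phrases in two halves: the first half (bars 57-64) ends with a half cadence, the second (bars 65-72) with a perfect authentic cadence — a large antecedent–consequent pair, i.e. a double period.
Phrase 3 begins with the same material as phrase 1, making it parallel.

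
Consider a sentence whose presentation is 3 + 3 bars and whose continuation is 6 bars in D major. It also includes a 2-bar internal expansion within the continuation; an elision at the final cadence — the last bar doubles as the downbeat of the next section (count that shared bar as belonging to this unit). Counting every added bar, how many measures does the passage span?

Basic sentence: 3 + 3 + 6 = 12 bars.
12 (basic form) + 2 (internal expansion) = 14.
The elision shares a bar with the next section but does not change this unit's count.

14 measures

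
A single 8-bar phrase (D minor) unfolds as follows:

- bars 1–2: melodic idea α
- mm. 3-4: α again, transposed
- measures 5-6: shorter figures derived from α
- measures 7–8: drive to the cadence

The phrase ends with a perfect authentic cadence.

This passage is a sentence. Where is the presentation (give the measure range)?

The presentation of a sentence is the basic idea (mm. 1–2) plus its repetition (bars 3-4); the presentation is therefore mm. 1–4.

measures 1–4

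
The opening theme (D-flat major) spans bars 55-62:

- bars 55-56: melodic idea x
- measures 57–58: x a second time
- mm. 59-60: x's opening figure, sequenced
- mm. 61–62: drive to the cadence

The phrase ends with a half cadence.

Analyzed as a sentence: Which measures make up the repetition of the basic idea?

The presentation of a sentence is the basic idea (mm. 55–56) plus its repetition (mm. 57-58); the repetition of the basic idea is therefore mm. 57–58.

measures 57–58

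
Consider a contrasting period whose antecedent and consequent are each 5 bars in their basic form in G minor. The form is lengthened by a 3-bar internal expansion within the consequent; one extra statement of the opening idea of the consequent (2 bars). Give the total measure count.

Basic contrasting period: 5 + 5 = 10 bars.
10 (basic form) + 3 (internal expansion) + 2 (extra statement) = 15.

15 measures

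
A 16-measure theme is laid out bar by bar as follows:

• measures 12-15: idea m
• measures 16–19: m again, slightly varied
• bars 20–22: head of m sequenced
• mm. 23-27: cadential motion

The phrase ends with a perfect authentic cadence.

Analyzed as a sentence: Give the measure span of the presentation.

measures 12–19

The presentation of a sentence is the basic idea (bars 12-15) plus its repetition (measures 16–19); the presentation is therefore measures 12–19.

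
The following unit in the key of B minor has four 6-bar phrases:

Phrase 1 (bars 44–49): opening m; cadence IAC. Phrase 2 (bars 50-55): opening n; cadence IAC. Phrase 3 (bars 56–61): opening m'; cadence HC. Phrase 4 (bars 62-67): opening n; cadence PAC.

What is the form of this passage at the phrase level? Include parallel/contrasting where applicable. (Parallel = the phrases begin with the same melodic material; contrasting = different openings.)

parallel double period

Four phrases in two halves: the first half (measures 44–55) ends with an imperfect authentic cadence, the second (mm. 56–67) with a perfect authentic cadence — a large antecedent–consequent pair, i.e. a double period.
Phrase 3 begins with the same material as phrase 1, making it parallel.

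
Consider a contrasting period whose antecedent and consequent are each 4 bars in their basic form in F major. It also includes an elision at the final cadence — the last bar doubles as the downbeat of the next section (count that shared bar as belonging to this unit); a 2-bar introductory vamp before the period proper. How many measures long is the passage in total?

Basic contrasting period: 4 + 4 = 8 bars.
8 (basic form) + 2 (introduction) = 10.
The elision shares a bar with the next section but does not change this unit's count.

10 measures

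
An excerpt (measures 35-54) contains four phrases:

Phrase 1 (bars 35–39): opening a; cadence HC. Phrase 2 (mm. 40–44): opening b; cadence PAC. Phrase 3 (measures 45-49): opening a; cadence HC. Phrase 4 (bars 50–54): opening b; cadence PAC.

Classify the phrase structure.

repeated period

The cadence pattern HC–PAC–HC–PAC is weak–strong twice, and phrases 3–4 restate phrases 1–2: a period heard twice, not a double period (which would end weakly at phrase 2).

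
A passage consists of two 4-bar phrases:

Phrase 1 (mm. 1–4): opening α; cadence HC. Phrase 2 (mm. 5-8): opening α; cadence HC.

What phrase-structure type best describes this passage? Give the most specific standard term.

Both phrases have the same opening (α) and the same cadence (half cadence): the second is a restatement, not a consequent, so this is a repeated phrase rather than a period.

repeated phrase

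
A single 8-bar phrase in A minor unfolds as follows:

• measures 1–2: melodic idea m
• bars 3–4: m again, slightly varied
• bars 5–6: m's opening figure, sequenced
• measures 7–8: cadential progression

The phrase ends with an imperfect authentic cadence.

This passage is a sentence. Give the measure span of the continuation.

After the presentation (measures 1-4), the continuation covers the fragmentation through the cadence: mm. 5-8.

measures 5–8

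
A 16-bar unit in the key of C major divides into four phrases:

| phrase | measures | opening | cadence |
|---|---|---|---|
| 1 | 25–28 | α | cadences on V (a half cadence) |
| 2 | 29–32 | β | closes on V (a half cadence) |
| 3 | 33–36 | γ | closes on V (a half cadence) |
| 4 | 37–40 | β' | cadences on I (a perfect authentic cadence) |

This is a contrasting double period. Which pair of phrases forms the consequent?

In a double period the first pair of phrases (ending half cadence) is the large antecedent and the second pair (ending perfect authentic cadence) is the large consequent; the consequent is phrases 3 and 4.

phrases 3 and 4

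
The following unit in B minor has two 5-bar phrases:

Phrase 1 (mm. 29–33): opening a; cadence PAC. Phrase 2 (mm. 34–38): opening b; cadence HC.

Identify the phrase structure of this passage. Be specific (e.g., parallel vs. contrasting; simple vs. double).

phrase group

The second phrase closes with a half cadence, which is not stronger than the first phrase's perfect authentic cadence; without a weak→strong cadential pair there is no antecedent–consequent relationship, so this is a phrase group rather than a period.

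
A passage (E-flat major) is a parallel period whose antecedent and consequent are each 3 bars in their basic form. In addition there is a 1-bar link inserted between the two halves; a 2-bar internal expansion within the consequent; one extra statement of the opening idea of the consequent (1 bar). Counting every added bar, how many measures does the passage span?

10 measures

Basic parallel period: 3 + 3 = 6 bars.
6 (basic form) + 1 (link) + 2 (internal expansion) + 1 (extra statement) = 10.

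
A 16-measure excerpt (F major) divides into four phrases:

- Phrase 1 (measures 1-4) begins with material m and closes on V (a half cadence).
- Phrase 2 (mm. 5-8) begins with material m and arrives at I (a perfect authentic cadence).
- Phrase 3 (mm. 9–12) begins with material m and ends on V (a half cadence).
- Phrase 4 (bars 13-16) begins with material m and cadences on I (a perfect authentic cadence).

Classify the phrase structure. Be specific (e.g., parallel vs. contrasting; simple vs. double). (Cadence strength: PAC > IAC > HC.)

The cadence pattern HC–PAC–HC–PAC is weak–strong twice, and phrases 3–4 restate phrases 1–2: a period heard twice, not a double period (which would end weakly at phrase 2).

repeated period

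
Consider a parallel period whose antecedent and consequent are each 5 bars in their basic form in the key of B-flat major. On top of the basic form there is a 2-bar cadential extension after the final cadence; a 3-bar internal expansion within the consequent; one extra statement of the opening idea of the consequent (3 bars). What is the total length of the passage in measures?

Basic parallel period: 5 + 5 = 10 bars.
10 (basic form) + 2 (cadential extension) + 3 (internal expansion) + 3 (extra statement) = 18.

18 measures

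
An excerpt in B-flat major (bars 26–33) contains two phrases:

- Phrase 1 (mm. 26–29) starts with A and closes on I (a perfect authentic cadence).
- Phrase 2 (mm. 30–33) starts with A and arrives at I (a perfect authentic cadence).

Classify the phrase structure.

Both phrases have the same opening (A) and the same cadence (perfect authentic cadence): the second is a restatement, not a consequent, so this is a repeated phrase rather than a period.

repeated phrase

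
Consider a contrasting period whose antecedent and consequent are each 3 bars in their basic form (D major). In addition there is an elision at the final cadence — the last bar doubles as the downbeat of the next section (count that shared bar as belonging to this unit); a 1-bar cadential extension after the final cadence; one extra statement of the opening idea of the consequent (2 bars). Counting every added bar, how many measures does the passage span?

Basic contrasting period: 3 + 3 = 6 bars.
6 (basic form) + 1 (cadential extension) + 2 (extra statement) = 9.
The elision shares a bar with the next section but does not change this unit's count.

9 measures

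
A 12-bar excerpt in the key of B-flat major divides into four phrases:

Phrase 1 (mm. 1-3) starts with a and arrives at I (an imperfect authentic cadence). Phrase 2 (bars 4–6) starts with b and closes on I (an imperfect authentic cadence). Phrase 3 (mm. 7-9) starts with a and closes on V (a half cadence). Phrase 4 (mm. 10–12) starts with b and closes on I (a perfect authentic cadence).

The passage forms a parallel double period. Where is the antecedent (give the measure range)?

measures 1–6

In a double period the four phrases pair into a large antecedent (phrases 1–2, ending imperfect authentic cadence) and a large consequent (phrases 3–4, ending perfect authentic cadence). The antecedent spans measures 1–6.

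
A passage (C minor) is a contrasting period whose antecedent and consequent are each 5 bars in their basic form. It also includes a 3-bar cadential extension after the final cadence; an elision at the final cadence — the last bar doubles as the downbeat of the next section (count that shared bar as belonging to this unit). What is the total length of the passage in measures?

13 measures

Basic contrasting period: 5 + 5 = 10 bars.
10 (basic form) + 3 (cadential extension) = 13.
The elision shares a bar with the next section but does not change this unit's count.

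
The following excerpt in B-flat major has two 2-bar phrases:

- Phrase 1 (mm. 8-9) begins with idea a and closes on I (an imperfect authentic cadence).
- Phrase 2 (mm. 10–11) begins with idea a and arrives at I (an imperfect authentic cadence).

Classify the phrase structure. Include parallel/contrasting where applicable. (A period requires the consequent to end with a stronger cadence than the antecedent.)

repeated phrase

Both phrases have the same opening (a) and the same cadence (imperfect authentic cadence): the second is a restatement, not a consequent, so this is a repeated phrase rather than a period.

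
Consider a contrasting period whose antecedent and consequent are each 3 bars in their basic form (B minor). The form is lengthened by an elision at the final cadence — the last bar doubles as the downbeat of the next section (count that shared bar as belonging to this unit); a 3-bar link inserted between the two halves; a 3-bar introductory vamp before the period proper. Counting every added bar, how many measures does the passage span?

Basic contrasting period: 3 + 3 = 6 bars.
6 (basic form) + 3 (link) + 3 (introduction) = 12.
The elision shares a bar with the next section but does not change this unit's count.

12 measures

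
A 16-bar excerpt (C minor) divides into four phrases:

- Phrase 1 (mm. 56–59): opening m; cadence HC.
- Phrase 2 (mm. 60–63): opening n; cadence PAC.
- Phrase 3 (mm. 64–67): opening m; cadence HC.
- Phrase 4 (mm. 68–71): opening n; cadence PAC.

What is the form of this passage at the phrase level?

The cadence pattern HC–PAC–HC–PAC is weak–strong twice, and phrases 3–4 restate phrases 1–2: a period heard twice, not a double period (which would end weakly at phrase 2).

repeated period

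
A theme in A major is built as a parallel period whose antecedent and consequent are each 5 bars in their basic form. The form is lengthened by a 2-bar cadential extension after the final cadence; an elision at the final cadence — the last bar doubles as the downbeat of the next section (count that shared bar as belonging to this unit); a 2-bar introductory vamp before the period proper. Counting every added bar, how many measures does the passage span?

14 measures

Basic parallel period: 5 + 5 = 10 bars.
10 (basic form) + 2 (cadential extension) + 2 (introduction) = 14.
The elision shares a bar with the next section but does not change this unit's count.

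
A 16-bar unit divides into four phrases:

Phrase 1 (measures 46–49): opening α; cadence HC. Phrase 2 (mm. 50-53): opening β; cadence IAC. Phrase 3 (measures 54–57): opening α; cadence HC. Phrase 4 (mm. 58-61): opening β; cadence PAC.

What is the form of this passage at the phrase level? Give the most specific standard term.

Four phrases in two halves: the first half (mm. 46–53) ends with an imperfect authentic cadence, the second (mm. 54-61) with a perfect authentic cadence — a large antecedent–consequent pair, i.e. a double period.
Phrase 3 begins with the same material as phrase 1, making it parallel.

parallel double period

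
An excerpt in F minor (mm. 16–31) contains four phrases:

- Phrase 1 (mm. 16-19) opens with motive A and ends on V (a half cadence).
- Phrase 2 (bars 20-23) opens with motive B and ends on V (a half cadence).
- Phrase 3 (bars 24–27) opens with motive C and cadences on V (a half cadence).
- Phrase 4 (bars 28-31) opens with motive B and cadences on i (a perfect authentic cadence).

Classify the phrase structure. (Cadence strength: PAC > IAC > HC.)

Four phrases in two halves: the first half (mm. 16–23) ends with a half cadence, the second (mm. 24–31) with a perfect authentic cadence — a large antecedent–consequent pair, i.e. a double period.
Phrase 3 begins with different material from phrase 1, making it contrasting.

contrasting double period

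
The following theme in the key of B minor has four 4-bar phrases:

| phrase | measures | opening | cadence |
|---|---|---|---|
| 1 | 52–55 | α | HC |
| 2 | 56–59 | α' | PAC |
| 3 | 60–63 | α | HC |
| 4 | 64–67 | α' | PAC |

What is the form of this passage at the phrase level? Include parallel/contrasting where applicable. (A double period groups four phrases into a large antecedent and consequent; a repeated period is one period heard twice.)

The cadence pattern HC–PAC–HC–PAC is weak–strong twice, and phrases 3–4 restate phrases 1–2: a period heard twice, not a double period (which would end weakly at phrase 2).

repeated period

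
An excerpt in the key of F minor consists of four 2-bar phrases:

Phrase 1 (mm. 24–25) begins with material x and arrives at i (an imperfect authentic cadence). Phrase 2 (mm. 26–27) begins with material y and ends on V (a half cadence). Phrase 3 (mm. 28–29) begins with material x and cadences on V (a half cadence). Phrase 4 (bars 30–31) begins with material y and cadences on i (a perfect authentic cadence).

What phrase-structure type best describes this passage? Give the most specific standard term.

parallel double period

Four phrases in two halves: the first half (measures 24–27) ends with a half cadence, the second (bars 28-31) with a perfect authentic cadence — a large antecedent–consequent pair, i.e. a double period.
Phrase 3 begins with the same material as phrase 1, making it parallel.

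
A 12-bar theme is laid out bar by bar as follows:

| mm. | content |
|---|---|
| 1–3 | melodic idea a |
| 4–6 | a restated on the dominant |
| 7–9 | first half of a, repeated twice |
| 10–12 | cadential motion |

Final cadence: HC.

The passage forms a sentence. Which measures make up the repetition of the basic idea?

The presentation of a sentence is the basic idea (bars 1–3) plus its repetition (mm. 4–6); the repetition of the basic idea is therefore measures 4–6.

measures 4–6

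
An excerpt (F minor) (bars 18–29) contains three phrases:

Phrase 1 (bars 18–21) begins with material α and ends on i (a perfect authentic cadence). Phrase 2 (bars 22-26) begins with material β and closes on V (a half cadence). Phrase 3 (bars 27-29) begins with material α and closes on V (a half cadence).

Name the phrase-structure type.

The final phrase closes with a half cadence, which is not stronger than the preceding half cadence; the 3 phrases lack an overall antecedent–consequent design and so form a phrase group.

phrase group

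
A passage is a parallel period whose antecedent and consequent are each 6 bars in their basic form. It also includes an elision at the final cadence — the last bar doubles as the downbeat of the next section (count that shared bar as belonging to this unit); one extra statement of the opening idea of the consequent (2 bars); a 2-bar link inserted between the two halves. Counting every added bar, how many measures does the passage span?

Basic parallel period: 6 + 6 = 12 bars.
12 (basic form) + 2 (extra statement) + 2 (link) = 16.
The elision shares a bar with the next section but does not change this unit's count.

16 measures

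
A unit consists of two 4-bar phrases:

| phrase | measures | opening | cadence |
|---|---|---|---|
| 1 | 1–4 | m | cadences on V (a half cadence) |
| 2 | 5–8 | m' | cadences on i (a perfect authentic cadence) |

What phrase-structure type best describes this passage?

parallel period

Phrase 1 ends with a half cadence (weaker) and phrase 2 with a perfect authentic cadence (stronger): antecedent + consequent = a period.
The two phrases open with the same material (m / m'), so the period is parallel.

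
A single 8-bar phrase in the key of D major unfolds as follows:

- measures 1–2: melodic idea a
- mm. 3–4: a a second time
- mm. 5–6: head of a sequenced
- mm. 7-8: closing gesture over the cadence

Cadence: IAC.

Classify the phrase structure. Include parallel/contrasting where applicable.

sentence

Basic idea (mm. 1–2) + its repetition (bars 3–4) form the presentation; fragmentation and cadence (bars 5-8) form the continuation — the 8-bar whole is a sentence.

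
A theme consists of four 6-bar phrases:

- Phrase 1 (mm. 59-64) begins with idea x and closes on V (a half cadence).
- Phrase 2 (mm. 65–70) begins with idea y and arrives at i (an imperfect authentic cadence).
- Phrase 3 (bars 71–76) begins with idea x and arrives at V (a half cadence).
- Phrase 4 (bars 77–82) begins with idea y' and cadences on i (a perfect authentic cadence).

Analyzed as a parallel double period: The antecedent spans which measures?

In a double period the four phrases pair into a large antecedent (phrases 1–2, ending imperfect authentic cadence) and a large consequent (phrases 3–4, ending perfect authentic cadence). The antecedent spans bars 59–70.

measures 59–70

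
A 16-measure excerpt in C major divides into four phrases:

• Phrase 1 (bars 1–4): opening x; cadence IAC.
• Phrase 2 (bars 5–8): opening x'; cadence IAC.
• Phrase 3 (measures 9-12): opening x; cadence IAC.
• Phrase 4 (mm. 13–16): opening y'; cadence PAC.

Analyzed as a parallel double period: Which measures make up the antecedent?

In a double period the four phrases pair into a large antecedent (phrases 1–2, ending imperfect authentic cadence) and a large consequent (phrases 3–4, ending perfect authentic cadence). The antecedent spans mm. 1–8.

measures 1–8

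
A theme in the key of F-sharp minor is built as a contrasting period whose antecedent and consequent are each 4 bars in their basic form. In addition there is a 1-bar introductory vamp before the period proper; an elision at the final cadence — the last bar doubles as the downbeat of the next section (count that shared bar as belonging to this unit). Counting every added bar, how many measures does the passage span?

Basic contrasting period: 4 + 4 = 8 bars.
8 (basic form) + 1 (introduction) = 9.
The elision shares a bar with the next section but does not change this unit's count.

9 measures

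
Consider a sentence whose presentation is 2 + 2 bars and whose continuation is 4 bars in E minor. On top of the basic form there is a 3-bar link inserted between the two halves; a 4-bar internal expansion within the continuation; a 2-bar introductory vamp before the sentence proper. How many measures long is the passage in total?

Basic sentence: 2 + 2 + 4 = 8 bars.
8 (basic form) + 3 (link) + 4 (internal expansion) + 2 (introduction) = 17.

17 measures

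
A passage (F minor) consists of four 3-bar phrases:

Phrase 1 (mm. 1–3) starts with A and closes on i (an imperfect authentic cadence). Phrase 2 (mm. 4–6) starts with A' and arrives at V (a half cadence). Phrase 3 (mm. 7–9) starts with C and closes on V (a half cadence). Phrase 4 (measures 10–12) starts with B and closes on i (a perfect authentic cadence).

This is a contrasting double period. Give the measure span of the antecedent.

In a double period the first pair of phrases (ending half cadence) is the large antecedent and the second pair (ending perfect authentic cadence) is the large consequent; the antecedent is measures 1–6.

measures 1–6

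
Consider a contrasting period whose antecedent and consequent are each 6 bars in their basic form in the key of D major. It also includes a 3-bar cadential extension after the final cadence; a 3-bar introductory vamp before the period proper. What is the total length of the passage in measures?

18 measures

Basic contrasting period: 6 + 6 = 12 bars.
12 (basic form) + 3 (cadential extension) + 3 (introduction) = 18.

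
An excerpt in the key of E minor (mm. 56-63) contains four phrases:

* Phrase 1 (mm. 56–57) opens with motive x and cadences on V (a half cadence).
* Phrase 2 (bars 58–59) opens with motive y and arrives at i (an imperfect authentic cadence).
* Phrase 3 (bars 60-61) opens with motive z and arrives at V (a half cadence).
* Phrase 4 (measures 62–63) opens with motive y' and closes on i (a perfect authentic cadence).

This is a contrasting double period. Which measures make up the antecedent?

In a double period the first pair of phrases (ending imperfect authentic cadence) is the large antecedent and the second pair (ending perfect authentic cadence) is the large consequent; the antecedent is measures 56–59.

measures 56–59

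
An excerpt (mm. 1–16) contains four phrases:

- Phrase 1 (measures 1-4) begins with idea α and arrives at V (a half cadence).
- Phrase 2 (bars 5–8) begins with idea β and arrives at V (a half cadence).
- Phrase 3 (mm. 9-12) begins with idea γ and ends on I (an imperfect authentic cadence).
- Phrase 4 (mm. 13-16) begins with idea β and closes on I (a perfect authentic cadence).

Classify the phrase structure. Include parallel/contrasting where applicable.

Four phrases in two halves: the first half (mm. 1–8) ends with a half cadence, the second (mm. 9–16) with a perfect authentic cadence — a large antecedent–consequent pair, i.e. a double period.
Phrase 3 begins with different material from phrase 1, making it contrasting.

contrasting double period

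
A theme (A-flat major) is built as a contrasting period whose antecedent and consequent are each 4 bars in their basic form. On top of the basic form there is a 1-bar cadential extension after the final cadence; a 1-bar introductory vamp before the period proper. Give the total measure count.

10 measures

Basic contrasting period: 4 + 4 = 8 bars.
8 (basic form) + 1 (cadential extension) + 1 (introduction) = 10.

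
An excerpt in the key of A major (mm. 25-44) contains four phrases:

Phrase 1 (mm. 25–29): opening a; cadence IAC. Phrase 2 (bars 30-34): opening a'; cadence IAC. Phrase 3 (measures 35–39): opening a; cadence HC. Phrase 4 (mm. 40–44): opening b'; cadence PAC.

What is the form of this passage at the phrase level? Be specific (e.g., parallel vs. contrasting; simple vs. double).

parallel double period

Four phrases in two halves: the first half (mm. 25-34) ends with an imperfect authentic cadence, the second (bars 35–44) with a perfect authentic cadence — a large antecedent–consequent pair, i.e. a double period.
Phrase 3 begins with the same material as phrase 1, making it parallel.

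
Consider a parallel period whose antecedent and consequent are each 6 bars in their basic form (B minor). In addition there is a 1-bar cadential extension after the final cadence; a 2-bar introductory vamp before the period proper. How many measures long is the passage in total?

Basic parallel period: 6 + 6 = 12 bars.
12 (basic form) + 1 (cadential extension) + 2 (introduction) = 15.

15 measures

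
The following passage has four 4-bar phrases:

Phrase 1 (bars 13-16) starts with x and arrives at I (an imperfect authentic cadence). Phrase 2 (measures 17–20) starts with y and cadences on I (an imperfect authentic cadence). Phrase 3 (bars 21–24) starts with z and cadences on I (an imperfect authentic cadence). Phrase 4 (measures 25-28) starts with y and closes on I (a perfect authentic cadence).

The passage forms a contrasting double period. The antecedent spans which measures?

measures 13–20

In a double period the four phrases pair into a large antecedent (phrases 1–2, ending imperfect authentic cadence) and a large consequent (phrases 3–4, ending perfect authentic cadence). The antecedent spans mm. 13-20.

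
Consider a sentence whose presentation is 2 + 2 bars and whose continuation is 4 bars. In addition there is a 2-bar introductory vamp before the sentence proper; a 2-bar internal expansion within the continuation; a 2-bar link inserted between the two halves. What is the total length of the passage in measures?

Basic sentence: 2 + 2 + 4 = 8 bars.
8 (basic form) + 2 (introduction) + 2 (internal expansion) + 2 (link) = 14.

14 measures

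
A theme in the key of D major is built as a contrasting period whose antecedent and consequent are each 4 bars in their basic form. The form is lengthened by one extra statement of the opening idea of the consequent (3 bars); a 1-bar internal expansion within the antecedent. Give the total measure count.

Basic contrasting period: 4 + 4 = 8 bars.
8 (basic form) + 3 (extra statement) + 1 (internal expansion) = 12.

12 measures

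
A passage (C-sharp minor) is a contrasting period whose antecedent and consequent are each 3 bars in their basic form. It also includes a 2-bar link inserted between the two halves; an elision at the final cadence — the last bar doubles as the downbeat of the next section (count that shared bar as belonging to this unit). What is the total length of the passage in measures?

Basic contrasting period: 3 + 3 = 6 bars.
6 (basic form) + 2 (link) = 8.
The elision shares a bar with the next section but does not change this unit's count.

8 measures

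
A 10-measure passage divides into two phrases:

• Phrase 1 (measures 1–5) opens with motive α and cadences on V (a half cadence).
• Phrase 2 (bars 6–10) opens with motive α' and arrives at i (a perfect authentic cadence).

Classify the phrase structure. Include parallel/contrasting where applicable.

Phrase 1 ends with a half cadence (weaker) and phrase 2 with a perfect authentic cadence (stronger): antecedent + consequent = a period.
The two phrases open with the same material (α / α'), so the period is parallel.

parallel period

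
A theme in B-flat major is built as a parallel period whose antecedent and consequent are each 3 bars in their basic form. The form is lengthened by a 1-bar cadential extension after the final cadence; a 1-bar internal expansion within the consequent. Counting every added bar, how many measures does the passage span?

Basic parallel period: 3 + 3 = 6 bars.
6 (basic form) + 1 (cadential extension) + 1 (internal expansion) = 8.

8 measures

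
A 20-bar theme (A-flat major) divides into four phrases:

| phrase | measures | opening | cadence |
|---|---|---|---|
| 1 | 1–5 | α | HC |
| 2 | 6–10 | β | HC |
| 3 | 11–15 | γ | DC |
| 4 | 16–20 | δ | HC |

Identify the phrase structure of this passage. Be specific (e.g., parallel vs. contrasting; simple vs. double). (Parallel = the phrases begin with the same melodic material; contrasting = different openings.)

Phrase 4 ends with a half cadence, no stronger than phrase 2's half cadence, so the four phrases do not form a double period; nor do phrases 3–4 duplicate 1–2, so it is not a repeated period. With no phrase reaching a conclusive cadence, the passage is a phrase group.

phrase group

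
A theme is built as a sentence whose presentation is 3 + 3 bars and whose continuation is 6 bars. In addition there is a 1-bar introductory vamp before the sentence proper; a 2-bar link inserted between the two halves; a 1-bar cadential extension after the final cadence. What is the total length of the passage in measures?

Basic sentence: 3 + 3 + 6 = 12 bars.
12 (basic form) + 1 (introduction) + 2 (link) + 1 (cadential extension) = 16.

16 measures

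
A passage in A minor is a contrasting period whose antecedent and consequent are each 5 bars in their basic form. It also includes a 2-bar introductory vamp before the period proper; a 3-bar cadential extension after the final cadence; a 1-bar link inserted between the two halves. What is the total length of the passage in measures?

Basic contrasting period: 5 + 5 = 10 bars.
10 (basic form) + 2 (introduction) + 3 (cadential extension) + 1 (link) = 16.

16 measures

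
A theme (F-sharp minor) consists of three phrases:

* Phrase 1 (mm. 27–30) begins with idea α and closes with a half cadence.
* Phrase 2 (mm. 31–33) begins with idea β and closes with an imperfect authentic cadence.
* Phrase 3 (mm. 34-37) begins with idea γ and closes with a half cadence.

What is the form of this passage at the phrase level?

phrase group

The final phrase closes with a half cadence, which is not stronger than the preceding imperfect authentic cadence; the 3 phrases lack an overall antecedent–consequent design and so form a phrase group.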